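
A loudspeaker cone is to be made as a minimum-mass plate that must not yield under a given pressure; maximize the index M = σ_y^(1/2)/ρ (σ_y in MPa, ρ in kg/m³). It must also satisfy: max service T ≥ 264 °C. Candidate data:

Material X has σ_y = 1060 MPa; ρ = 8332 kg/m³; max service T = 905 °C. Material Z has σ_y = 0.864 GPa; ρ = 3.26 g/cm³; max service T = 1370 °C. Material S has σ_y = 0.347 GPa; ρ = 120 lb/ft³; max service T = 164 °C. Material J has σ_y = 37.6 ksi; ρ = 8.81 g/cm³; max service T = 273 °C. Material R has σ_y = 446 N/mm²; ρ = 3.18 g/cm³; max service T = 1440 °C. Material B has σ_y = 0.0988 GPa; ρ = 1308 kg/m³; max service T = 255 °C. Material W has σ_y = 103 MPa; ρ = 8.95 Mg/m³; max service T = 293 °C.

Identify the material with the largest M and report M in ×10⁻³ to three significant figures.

Screen on constraints: max service T ≥ 264 °C. Survivors: material X, material Z, material J, material R, material W.
Putting every candidate on a common basis:
  material X: σ_y = 1060 MPa, ρ = 8332 kg/m³
  material Z: σ_y = 864.0 MPa, ρ = 3260 kg/m³
  material J: σ_y = 259.2 MPa, ρ = 8810 kg/m³
  material R: σ_y = 446.0 MPa, ρ = 3180 kg/m³
  material W: σ_y = 103.0 MPa, ρ = 8950 kg/m³
  material Z: M = 9.02×10⁻³
  material R: M = 6.64×10⁻³
  material X: M = 3.91×10⁻³
  material J: M = 1.83×10⁻³
  material W: M = 1.13×10⁻³
Highest index: material Z.

material Z, M = 9.02×10⁻³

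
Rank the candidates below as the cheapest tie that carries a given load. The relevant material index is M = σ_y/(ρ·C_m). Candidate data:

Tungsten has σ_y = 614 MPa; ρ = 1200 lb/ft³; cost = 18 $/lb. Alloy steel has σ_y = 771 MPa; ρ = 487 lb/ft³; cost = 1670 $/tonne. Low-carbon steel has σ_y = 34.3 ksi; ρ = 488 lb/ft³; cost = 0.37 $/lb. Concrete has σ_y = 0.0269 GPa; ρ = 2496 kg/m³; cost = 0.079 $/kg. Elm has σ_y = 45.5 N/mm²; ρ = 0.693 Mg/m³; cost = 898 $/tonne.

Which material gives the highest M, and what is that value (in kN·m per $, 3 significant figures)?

concrete, M = 136 kN·m per $

In SI units:
  tungsten: σ_y = 614.0 MPa, ρ = 19220 kg/m³, cost = 39.68 $/kg
  alloy steel: σ_y = 771.0 MPa, ρ = 7801 kg/m³, cost = 1.670 $/kg
  low-carbon steel: σ_y = 236.5 MPa, ρ = 7817 kg/m³, cost = 0.8157 $/kg
  concrete: σ_y = 26.90 MPa, ρ = 2496 kg/m³, cost = 0.07900 $/kg
  elm: σ_y = 45.50 MPa, ρ = 693.0 kg/m³, cost = 0.8980 $/kg
  concrete: M = 136 kN·m per $
  elm: M = 73.1 kN·m per $
  alloy steel: M = 59.2 kN·m per $
  low-carbon steel: M = 37.1 kN·m per $
  tungsten: M = 0.805 kN·m per $
Highest index: concrete.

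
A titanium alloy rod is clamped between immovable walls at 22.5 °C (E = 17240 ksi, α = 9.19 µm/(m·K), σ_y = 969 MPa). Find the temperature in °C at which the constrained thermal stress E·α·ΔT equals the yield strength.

910 °C

E = 17240 ksi = 118.9 GPa.
E·α·ΔT = 969.0 MPa ⇒ ΔT = 969.0 / (118.9×10³ × 9.19×10⁻⁶) = 887.1 K.
T = 22.5 + 887.1 = 909.6 °C.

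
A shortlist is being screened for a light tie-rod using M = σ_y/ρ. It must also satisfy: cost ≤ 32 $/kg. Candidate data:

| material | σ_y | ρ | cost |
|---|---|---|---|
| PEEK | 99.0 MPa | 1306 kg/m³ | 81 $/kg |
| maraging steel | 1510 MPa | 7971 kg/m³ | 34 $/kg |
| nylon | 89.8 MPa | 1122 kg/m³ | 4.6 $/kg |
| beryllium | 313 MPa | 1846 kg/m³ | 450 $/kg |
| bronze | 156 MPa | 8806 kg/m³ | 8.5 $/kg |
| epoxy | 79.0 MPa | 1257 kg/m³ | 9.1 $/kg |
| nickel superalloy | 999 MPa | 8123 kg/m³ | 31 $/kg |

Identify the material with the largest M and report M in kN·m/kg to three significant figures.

Screen on constraints: cost ≤ 32 $/kg. Survivors: nylon, bronze, epoxy, nickel superalloy.
Evaluate M for each candidate:
  nickel superalloy: M = 123 kN·m/kg
  nylon: M = 80.0 kN·m/kg
  epoxy: M = 62.8 kN·m/kg
  bronze: M = 17.7 kN·m/kg
Nickel superalloy has the largest M.

nickel superalloy, M = 123 kN·m/kg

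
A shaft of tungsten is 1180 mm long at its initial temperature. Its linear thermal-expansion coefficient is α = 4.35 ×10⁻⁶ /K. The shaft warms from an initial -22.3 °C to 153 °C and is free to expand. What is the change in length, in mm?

ΔT = 153 − (-22.3) = 175.3 K.
ΔL = α·L₀·ΔT = 4.35×10⁻⁶ × 1180 mm × 175.3 K = 0.900 mm.

0.900 mm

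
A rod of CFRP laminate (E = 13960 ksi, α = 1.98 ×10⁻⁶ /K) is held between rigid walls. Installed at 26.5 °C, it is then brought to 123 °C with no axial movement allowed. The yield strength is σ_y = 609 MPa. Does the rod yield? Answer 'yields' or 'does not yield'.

E = 13960 ksi = 96.25 GPa.
ΔT = 96.50 K. Constrained thermal stress σ = E·α·ΔT = 96.25×10³ MPa × 1.98×10⁻⁶ × 96.50 = 18.4 MPa (compressive).
Compare to σ_y = 609 MPa: σ < σ_y, so it does not yield.

does not yield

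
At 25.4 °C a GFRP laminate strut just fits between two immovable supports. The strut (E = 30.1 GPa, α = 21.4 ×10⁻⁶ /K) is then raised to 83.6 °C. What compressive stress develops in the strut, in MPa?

37.5 MPa

ΔT = 58.20 K. Constrained thermal stress σ = E·α·ΔT = 30.10×10³ MPa × 21.4×10⁻⁶ × 58.20 = 37.5 MPa (compressive).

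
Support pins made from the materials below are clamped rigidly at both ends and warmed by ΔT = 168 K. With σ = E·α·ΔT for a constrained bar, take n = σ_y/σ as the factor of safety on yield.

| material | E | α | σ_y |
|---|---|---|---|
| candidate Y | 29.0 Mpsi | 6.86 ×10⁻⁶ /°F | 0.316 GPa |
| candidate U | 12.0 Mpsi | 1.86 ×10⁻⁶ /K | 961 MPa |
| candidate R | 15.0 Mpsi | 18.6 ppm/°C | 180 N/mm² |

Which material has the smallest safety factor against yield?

candidate R

Per material, after unit conversion:
  candidate Y: E = 199.9, α = 12.3, σ_y = 316.0 → σ = 415 MPa, n = 0.762
  candidate U: E = 82.74, α = 1.86, σ_y = 961.0 → σ = 25.9 MPa, n = 37.2
  candidate R: E = 103.4, α = 18.6, σ_y = 180.0 → σ = 323 MPa, n = 0.557
Smallest n: candidate R with n = 0.557.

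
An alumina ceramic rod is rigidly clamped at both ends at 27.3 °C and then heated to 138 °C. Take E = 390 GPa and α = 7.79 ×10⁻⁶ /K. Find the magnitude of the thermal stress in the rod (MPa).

ΔT = 110.7 K. Constrained thermal stress σ = E·α·ΔT = 390.0×10³ MPa × 7.79×10⁻⁶ × 110.7 = 336 MPa (compressive).

336 MPa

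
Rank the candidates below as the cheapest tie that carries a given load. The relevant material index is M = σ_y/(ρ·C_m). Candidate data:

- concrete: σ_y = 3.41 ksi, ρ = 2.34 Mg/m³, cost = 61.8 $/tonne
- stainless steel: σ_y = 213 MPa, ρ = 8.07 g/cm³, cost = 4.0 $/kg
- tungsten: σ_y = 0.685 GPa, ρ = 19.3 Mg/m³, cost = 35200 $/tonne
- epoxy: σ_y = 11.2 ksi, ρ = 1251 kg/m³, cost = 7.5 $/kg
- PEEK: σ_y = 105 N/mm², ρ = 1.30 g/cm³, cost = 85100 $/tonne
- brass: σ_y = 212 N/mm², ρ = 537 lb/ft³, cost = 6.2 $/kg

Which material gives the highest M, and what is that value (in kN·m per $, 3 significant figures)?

Putting every candidate on a common basis:
  concrete: σ_y = 23.51 MPa, ρ = 2340 kg/m³, cost = 0.06180 $/kg
  stainless steel: σ_y = 213.0 MPa, ρ = 8070 kg/m³, cost = 4.000 $/kg
  tungsten: σ_y = 685.0 MPa, ρ = 19300 kg/m³, cost = 35.20 $/kg
  epoxy: σ_y = 77.22 MPa, ρ = 1251 kg/m³, cost = 7.500 $/kg
  PEEK: σ_y = 105.0 MPa, ρ = 1300 kg/m³, cost = 85.10 $/kg
  brass: σ_y = 212.0 MPa, ρ = 8602 kg/m³, cost = 6.200 $/kg
  concrete: M = 163 kN·m per $
  epoxy: M = 8.23 kN·m per $
  stainless steel: M = 6.60 kN·m per $
  brass: M = 3.98 kN·m per $
  tungsten: M = 1.01 kN·m per $
  PEEK: M = 0.949 kN·m per $
Highest index: concrete.

concrete, M = 163 kN·m per $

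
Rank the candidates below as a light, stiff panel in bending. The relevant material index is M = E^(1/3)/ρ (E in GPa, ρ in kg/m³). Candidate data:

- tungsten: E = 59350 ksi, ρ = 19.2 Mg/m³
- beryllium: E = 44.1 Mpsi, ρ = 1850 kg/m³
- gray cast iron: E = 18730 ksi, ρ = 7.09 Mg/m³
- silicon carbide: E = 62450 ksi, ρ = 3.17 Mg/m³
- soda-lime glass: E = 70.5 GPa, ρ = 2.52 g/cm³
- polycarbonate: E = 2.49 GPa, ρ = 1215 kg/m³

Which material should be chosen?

beryllium

In SI units:
  tungsten: E = 409.2 GPa, ρ = 19200 kg/m³
  beryllium: E = 304.1 GPa, ρ = 1850 kg/m³
  gray cast iron: E = 129.1 GPa, ρ = 7090 kg/m³
  silicon carbide: E = 430.6 GPa, ρ = 3170 kg/m³
  soda-lime glass: E = 70.50 GPa, ρ = 2520 kg/m³
  polycarbonate: E = 2.490 GPa, ρ = 1215 kg/m³
  beryllium: M = 3.63×10⁻³
  silicon carbide: M = 2.38×10⁻³
  soda-lime glass: M = 1.64×10⁻³
  polycarbonate: M = 1.12×10⁻³
  gray cast iron: M = 0.713×10⁻³
  tungsten: M = 0.387×10⁻³
Beryllium has the largest M.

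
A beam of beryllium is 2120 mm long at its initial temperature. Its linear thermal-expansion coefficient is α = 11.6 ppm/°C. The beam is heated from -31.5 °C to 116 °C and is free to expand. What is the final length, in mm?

2123.6 mm

ΔT = 116 − (-31.5) = 147.5 K.
ΔL = α·L₀·ΔT = 11.6×10⁻⁶ × 2120 mm × 147.5 K = 3.63 mm.
L = L₀ + ΔL = 2120 + 3.63 = 2123.6 mm.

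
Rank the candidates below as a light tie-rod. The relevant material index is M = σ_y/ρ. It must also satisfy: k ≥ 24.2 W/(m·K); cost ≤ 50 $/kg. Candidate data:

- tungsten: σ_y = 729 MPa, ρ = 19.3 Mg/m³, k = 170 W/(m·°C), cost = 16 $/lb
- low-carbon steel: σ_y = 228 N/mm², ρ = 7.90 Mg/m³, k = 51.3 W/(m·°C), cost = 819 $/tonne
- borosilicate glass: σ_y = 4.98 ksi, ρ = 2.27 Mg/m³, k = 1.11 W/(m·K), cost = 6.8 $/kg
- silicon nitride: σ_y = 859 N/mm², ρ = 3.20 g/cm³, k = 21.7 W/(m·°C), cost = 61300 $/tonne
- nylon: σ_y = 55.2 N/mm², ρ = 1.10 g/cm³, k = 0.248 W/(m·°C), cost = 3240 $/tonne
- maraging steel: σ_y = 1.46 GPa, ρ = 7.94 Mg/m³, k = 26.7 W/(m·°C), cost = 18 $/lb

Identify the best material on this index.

Screen on constraints: k ≥ 24.2 W/(m·K); cost ≤ 50 $/kg. Survivors: tungsten, low-carbon steel, maraging steel.
Normalizing units and computing the index:
  tungsten: σ_y = 729.0 MPa, ρ = 19300 kg/m³
  low-carbon steel: σ_y = 228.0 MPa, ρ = 7900 kg/m³
  maraging steel: σ_y = 1460 MPa, ρ = 7940 kg/m³
  maraging steel: M = 184 kN·m/kg
  tungsten: M = 37.8 kN·m/kg
  low-carbon steel: M = 28.9 kN·m/kg
Maraging steel has the largest M.

maraging steel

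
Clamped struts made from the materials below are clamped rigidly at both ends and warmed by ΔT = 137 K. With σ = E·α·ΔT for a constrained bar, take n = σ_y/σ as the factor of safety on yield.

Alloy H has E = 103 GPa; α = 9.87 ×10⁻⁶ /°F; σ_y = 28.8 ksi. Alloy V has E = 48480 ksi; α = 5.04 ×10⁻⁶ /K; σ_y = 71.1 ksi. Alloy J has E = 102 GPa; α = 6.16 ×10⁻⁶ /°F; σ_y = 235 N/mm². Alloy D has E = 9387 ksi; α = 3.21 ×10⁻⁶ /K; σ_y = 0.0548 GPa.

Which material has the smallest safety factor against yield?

In consistent units (E in GPa, α in ×10⁻⁶/K, σ_y in MPa):
  alloy H: E = 103.0, α = 17.8, σ_y = 198.6 → σ = 251 MPa, n = 0.792
  alloy V: E = 334.3, α = 5.04, σ_y = 490.2 → σ = 231 MPa, n = 2.12
  alloy J: E = 102.0, α = 11.1, σ_y = 235.0 → σ = 155 MPa, n = 1.52
  alloy D: E = 64.72, α = 3.21, σ_y = 54.80 → σ = 28.5 MPa, n = 1.93
The minimum is alloy H at n = 0.792.

alloy H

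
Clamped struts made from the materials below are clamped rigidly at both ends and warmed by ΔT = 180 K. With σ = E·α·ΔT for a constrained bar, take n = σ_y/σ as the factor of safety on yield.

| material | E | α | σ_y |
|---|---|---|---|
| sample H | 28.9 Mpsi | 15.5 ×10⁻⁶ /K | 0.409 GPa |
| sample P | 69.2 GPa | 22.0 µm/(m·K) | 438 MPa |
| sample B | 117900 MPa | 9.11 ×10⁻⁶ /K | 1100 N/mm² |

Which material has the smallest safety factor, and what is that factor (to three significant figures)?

Converting E to GPa, α to ×10⁻⁶/K, σ_y to MPa, then σ and n for each:
  sample H: E = 199.3, α = 15.5, σ_y = 409.0 → σ = 556 MPa, n = 0.736
  sample P: E = 69.20, α = 22.0, σ_y = 438.0 → σ = 274 MPa, n = 1.60
  sample B: E = 117.9, α = 9.11, σ_y = 1100 → σ = 193 MPa, n = 5.69
The minimum is sample H at n = 0.736.

sample H, n = 0.736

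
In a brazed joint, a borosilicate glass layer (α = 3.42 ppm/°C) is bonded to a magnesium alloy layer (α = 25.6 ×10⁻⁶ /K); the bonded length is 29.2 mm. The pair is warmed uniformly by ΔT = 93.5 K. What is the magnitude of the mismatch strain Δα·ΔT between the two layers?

2.07×10⁻³

Δα = |3.42 − 25.6|×10⁻⁶/K = 22.2×10⁻⁶/K.
Mismatch strain = Δα·ΔT = 22.2×10⁻⁶ × 93.5 = 2.07×10⁻³.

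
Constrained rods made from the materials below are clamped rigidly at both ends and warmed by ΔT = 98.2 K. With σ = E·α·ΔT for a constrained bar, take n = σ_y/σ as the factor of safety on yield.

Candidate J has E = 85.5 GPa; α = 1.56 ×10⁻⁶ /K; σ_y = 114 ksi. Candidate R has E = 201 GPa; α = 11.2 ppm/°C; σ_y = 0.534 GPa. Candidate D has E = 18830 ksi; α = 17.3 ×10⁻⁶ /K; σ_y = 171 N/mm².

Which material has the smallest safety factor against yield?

In consistent units (E in GPa, α in ×10⁻⁶/K, σ_y in MPa):
  candidate J: E = 85.50, α = 1.56, σ_y = 786.0 → σ = 13.1 MPa, n = 60.0
  candidate R: E = 201.0, α = 11.2, σ_y = 534.0 → σ = 221 MPa, n = 2.42
  candidate D: E = 129.8, α = 17.3, σ_y = 171.0 → σ = 221 MPa, n = 0.775
The minimum is candidate D at n = 0.775.

candidate D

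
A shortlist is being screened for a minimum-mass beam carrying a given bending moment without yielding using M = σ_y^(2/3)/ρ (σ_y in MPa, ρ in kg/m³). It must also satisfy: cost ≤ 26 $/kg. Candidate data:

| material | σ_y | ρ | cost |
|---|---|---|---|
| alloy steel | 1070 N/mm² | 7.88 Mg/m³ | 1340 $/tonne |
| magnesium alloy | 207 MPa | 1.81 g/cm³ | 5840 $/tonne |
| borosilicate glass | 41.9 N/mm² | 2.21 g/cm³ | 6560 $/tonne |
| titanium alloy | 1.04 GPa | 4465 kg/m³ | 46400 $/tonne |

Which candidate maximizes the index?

Screen on constraints: cost ≤ 26 $/kg. Survivors: alloy steel, magnesium alloy, borosilicate glass.
Normalizing units and computing the index:
  alloy steel: σ_y = 1070 MPa, ρ = 7880 kg/m³
  magnesium alloy: σ_y = 207.0 MPa, ρ = 1810 kg/m³
  borosilicate glass: σ_y = 41.90 MPa, ρ = 2210 kg/m³
  magnesium alloy: M = 19.3×10⁻³
  alloy steel: M = 13.3×10⁻³
  borosilicate glass: M = 5.46×10⁻³
Highest index: magnesium alloy.

magnesium alloy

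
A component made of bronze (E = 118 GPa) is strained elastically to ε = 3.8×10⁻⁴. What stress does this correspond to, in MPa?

σ = E·ε = 118000 MPa × 3.8×10⁻⁴ = 44.8 MPa.

44.8 MPa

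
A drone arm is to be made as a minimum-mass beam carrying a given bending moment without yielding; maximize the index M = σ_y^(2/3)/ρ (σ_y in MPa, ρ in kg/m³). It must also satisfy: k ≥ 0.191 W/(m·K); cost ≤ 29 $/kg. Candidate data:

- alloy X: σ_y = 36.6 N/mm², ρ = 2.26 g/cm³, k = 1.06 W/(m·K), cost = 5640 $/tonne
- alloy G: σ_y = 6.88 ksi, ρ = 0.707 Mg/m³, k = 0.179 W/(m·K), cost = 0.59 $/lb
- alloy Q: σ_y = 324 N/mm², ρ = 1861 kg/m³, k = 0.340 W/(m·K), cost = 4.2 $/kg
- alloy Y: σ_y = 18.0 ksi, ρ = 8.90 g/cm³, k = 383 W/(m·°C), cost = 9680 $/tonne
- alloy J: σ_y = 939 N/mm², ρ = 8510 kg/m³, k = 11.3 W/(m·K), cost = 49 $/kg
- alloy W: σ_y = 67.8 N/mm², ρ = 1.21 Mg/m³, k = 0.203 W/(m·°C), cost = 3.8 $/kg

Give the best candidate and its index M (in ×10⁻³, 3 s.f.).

alloy Q, M = 25.3×10⁻³

Screen on constraints: k ≥ 0.191 W/(m·K); cost ≤ 29 $/kg. Survivors: alloy X, alloy Q, alloy Y, alloy W.
After converting to SI:
  alloy X: σ_y = 36.60 MPa, ρ = 2260 kg/m³
  alloy Q: σ_y = 324.0 MPa, ρ = 1861 kg/m³
  alloy Y: σ_y = 124.1 MPa, ρ = 8900 kg/m³
  alloy W: σ_y = 67.80 MPa, ρ = 1210 kg/m³
  alloy Q: M = 25.3×10⁻³
  alloy W: M = 13.7×10⁻³
  alloy X: M = 4.88×10⁻³
  alloy Y: M = 2.80×10⁻³
Highest index: alloy Q.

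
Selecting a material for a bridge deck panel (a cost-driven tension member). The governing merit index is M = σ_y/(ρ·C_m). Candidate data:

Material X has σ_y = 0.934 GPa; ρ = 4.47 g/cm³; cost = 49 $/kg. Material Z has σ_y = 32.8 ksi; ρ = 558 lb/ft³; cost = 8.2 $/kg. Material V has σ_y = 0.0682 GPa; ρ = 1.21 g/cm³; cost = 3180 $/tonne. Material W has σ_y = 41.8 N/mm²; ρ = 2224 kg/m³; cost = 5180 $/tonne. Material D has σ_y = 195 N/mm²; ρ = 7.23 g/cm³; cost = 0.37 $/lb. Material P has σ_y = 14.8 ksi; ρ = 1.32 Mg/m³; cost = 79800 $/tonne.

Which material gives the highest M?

Convert each candidate to consistent units, then evaluate M:
  material X: σ_y = 934.0 MPa, ρ = 4470 kg/m³, cost = 49.00 $/kg
  material Z: σ_y = 226.1 MPa, ρ = 8938 kg/m³, cost = 8.200 $/kg
  material V: σ_y = 68.20 MPa, ρ = 1210 kg/m³, cost = 3.180 $/kg
  material W: σ_y = 41.80 MPa, ρ = 2224 kg/m³, cost = 5.180 $/kg
  material D: σ_y = 195.0 MPa, ρ = 7230 kg/m³, cost = 0.8157 $/kg
  material P: σ_y = 102.0 MPa, ρ = 1320 kg/m³, cost = 79.80 $/kg
  material D: M = 33.1 kN·m per $
  material V: M = 17.7 kN·m per $
  material X: M = 4.26 kN·m per $
  material W: M = 3.63 kN·m per $
  material Z: M = 3.09 kN·m per $
  material P: M = 0.969 kN·m per $
Material D ranks first.

material D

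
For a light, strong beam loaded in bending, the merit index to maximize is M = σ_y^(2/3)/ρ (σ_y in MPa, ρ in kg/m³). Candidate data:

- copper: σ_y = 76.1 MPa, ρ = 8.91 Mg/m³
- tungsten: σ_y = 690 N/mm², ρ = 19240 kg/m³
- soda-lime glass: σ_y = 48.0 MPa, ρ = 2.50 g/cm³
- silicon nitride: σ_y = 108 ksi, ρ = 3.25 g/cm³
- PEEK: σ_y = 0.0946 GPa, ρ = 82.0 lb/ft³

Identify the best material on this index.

After converting to SI:
  copper: σ_y = 76.10 MPa, ρ = 8910 kg/m³
  tungsten: σ_y = 690.0 MPa, ρ = 19240 kg/m³
  soda-lime glass: σ_y = 48.00 MPa, ρ = 2500 kg/m³
  silicon nitride: σ_y = 744.6 MPa, ρ = 3250 kg/m³
  PEEK: σ_y = 94.60 MPa, ρ = 1314 kg/m³
  silicon nitride: M = 25.3×10⁻³
  PEEK: M = 15.8×10⁻³
  soda-lime glass: M = 5.28×10⁻³
  tungsten: M = 4.06×10⁻³
  copper: M = 2.02×10⁻³
The maximum is for silicon nitride.

silicon nitride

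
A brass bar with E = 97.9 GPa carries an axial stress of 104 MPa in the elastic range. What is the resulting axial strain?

1.06×10⁻³

ε = σ/E = 104 / 97900 = 1.06×10⁻³.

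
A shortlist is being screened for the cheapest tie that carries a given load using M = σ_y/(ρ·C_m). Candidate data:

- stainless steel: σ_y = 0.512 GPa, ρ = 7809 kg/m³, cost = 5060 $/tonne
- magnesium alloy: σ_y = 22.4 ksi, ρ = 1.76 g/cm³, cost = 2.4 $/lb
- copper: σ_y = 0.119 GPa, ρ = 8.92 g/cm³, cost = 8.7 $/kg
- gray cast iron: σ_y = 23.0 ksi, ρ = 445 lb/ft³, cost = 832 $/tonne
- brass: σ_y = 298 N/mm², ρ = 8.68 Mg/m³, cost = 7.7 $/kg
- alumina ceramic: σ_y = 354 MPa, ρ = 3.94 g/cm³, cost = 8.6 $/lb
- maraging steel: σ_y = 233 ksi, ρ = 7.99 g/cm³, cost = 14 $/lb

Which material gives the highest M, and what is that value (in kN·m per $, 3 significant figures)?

Normalizing units and computing the index:
  stainless steel: σ_y = 512.0 MPa, ρ = 7809 kg/m³, cost = 5.060 $/kg
  magnesium alloy: σ_y = 154.4 MPa, ρ = 1760 kg/m³, cost = 5.291 $/kg
  copper: σ_y = 119.0 MPa, ρ = 8920 kg/m³, cost = 8.700 $/kg
  gray cast iron: σ_y = 158.6 MPa, ρ = 7128 kg/m³, cost = 0.8320 $/kg
  brass: σ_y = 298.0 MPa, ρ = 8680 kg/m³, cost = 7.700 $/kg
  alumina ceramic: σ_y = 354.0 MPa, ρ = 3940 kg/m³, cost = 18.96 $/kg
  maraging steel: σ_y = 1606 MPa, ρ = 7990 kg/m³, cost = 30.86 $/kg
  gray cast iron: M = 26.7 kN·m per $
  magnesium alloy: M = 16.6 kN·m per $
  stainless steel: M = 13.0 kN·m per $
  maraging steel: M = 6.51 kN·m per $
  alumina ceramic: M = 4.74 kN·m per $
  brass: M = 4.46 kN·m per $
  copper: M = 1.53 kN·m per $
Highest index: gray cast iron.

gray cast iron, M = 26.7 kN·m per $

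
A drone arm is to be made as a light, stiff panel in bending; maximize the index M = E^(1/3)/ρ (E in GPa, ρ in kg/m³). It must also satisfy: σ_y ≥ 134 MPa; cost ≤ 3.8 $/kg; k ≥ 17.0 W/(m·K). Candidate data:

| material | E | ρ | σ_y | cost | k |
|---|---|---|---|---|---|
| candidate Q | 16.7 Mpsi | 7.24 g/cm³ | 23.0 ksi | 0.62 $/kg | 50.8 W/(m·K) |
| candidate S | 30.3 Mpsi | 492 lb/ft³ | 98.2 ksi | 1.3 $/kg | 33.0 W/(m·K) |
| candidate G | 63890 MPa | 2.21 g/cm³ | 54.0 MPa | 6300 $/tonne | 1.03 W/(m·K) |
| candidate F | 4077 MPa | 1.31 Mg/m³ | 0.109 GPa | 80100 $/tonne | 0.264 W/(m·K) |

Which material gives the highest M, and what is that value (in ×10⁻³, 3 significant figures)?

candidate S, M = 0.753×10⁻³

Screen on constraints: σ_y ≥ 134 MPa; cost ≤ 3.8 $/kg; k ≥ 17.0 W/(m·K). Survivors: candidate Q, candidate S.
Putting every candidate on a common basis:
  candidate Q: E = 115.1 GPa, ρ = 7240 kg/m³
  candidate S: E = 208.9 GPa, ρ = 7881 kg/m³
  candidate S: M = 0.753×10⁻³
  candidate Q: M = 0.672×10⁻³
Candidate S has the largest M.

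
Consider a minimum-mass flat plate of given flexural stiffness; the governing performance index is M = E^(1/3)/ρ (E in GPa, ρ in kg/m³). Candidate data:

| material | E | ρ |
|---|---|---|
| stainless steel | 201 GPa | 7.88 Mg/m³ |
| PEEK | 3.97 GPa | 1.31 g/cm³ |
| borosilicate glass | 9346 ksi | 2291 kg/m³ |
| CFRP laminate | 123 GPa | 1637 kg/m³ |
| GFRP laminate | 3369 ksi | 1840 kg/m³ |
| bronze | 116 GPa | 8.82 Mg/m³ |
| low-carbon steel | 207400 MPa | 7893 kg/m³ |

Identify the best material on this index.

Normalizing units and computing the index:
  stainless steel: E = 201.0 GPa, ρ = 7880 kg/m³
  PEEK: E = 3.970 GPa, ρ = 1310 kg/m³
  borosilicate glass: E = 64.44 GPa, ρ = 2291 kg/m³
  CFRP laminate: E = 123.0 GPa, ρ = 1637 kg/m³
  GFRP laminate: E = 23.23 GPa, ρ = 1840 kg/m³
  bronze: E = 116.0 GPa, ρ = 8820 kg/m³
  low-carbon steel: E = 207.4 GPa, ρ = 7893 kg/m³
  CFRP laminate: M = 3.04×10⁻³
  borosilicate glass: M = 1.75×10⁻³
  GFRP laminate: M = 1.55×10⁻³
  PEEK: M = 1.21×10⁻³
  low-carbon steel: M = 0.750×10⁻³
  stainless steel: M = 0.743×10⁻³
  bronze: M = 0.553×10⁻³
Highest index: CFRP laminate.

CFRP laminate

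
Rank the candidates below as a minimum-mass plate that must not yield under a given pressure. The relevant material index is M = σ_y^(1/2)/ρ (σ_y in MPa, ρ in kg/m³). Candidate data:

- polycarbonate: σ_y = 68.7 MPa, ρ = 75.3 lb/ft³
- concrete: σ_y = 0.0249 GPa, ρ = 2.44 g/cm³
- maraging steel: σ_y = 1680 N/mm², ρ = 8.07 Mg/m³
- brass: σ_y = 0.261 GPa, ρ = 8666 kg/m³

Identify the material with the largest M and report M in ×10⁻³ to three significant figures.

Putting every candidate on a common basis:
  polycarbonate: σ_y = 68.70 MPa, ρ = 1206 kg/m³
  concrete: σ_y = 24.90 MPa, ρ = 2440 kg/m³
  maraging steel: σ_y = 1680 MPa, ρ = 8070 kg/m³
  brass: σ_y = 261.0 MPa, ρ = 8666 kg/m³
  polycarbonate: M = 6.87×10⁻³
  maraging steel: M = 5.08×10⁻³
  concrete: M = 2.05×10⁻³
  brass: M = 1.86×10⁻³
Highest index: polycarbonate.

polycarbonate, M = 6.87×10⁻³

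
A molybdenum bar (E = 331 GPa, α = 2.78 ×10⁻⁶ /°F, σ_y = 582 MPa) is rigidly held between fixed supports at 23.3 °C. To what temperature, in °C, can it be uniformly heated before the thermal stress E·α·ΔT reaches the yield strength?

375 °C

α = 2.78×10⁻⁶/°F × 9/5 = 5.00×10⁻⁶/K.
E·α·ΔT = 582.0 MPa ⇒ ΔT = 582.0 / (331.0×10³ × 5.00×10⁻⁶) = 351.4 K.
T = 23.3 + 351.4 = 374.7 °C.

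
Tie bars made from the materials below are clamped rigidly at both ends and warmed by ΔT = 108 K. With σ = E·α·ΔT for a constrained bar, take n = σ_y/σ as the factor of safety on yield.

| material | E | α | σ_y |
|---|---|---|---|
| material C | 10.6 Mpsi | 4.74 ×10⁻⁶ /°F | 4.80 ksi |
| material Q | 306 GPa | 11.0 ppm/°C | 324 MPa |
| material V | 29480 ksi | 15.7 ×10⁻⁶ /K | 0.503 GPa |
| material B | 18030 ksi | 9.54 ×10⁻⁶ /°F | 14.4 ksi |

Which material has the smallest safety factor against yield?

material B

In consistent units (E in GPa, α in ×10⁻⁶/K, σ_y in MPa):
  material C: E = 73.08, α = 8.53, σ_y = 33.09 → σ = 67.3 MPa, n = 0.491
  material Q: E = 306.0, α = 11.0, σ_y = 324.0 → σ = 364 MPa, n = 0.891
  material V: E = 203.3, α = 15.7, σ_y = 503.0 → σ = 345 MPa, n = 1.46
  material B: E = 124.3, α = 17.2, σ_y = 99.28 → σ = 231 MPa, n = 0.431
Smallest n: material B with n = 0.431.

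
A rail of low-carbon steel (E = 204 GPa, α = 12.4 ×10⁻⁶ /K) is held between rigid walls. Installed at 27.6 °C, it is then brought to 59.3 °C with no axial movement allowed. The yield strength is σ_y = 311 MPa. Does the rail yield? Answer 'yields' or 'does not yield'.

ΔT = 31.70 K. Constrained thermal stress σ = E·α·ΔT = 204.0×10³ MPa × 12.4×10⁻⁶ × 31.70 = 80.2 MPa (compressive).
Compare to σ_y = 311 MPa: σ < σ_y, so it does not yield.

does not yield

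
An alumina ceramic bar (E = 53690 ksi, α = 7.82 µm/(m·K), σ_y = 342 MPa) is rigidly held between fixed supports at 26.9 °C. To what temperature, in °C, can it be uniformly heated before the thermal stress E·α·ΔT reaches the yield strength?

E = 53690 ksi = 370.2 GPa.
E·α·ΔT = 342.0 MPa ⇒ ΔT = 342.0 / (370.2×10³ × 7.82×10⁻⁶) = 118.1 K.
T = 26.9 + 118.1 = 145.0 °C.

145 °C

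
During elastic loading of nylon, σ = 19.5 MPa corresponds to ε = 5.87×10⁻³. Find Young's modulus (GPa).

E = σ/ε = 19.5 MPa / 5.87×10⁻³ = 3322 MPa = 3.32 GPa.

3.32 GPa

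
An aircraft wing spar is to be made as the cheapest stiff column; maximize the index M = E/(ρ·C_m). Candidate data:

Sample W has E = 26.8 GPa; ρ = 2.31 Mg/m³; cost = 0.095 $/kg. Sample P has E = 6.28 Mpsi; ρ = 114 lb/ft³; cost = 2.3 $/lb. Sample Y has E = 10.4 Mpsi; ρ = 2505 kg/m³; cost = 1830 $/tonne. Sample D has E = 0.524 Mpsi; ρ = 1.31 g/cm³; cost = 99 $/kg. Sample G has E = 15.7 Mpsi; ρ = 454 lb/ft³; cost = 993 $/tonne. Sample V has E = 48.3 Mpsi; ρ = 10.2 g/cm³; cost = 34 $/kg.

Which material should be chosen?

Putting every candidate on a common basis:
  sample W: E = 26.80 GPa, ρ = 2310 kg/m³, cost = 0.09500 $/kg
  sample P: E = 43.30 GPa, ρ = 1826 kg/m³, cost = 5.071 $/kg
  sample Y: E = 71.71 GPa, ρ = 2505 kg/m³, cost = 1.830 $/kg
  sample D: E = 3.613 GPa, ρ = 1310 kg/m³, cost = 99.00 $/kg
  sample G: E = 108.2 GPa, ρ = 7272 kg/m³, cost = 0.9930 $/kg
  sample V: E = 333.0 GPa, ρ = 10200 kg/m³, cost = 34.00 $/kg
  sample W: M = 122 MN·m per $
  sample Y: M = 15.6 MN·m per $
  sample G: M = 15.0 MN·m per $
  sample P: M = 4.68 MN·m per $
  sample V: M = 0.960 MN·m per $
  sample D: M = 0.0279 MN·m per $
Sample W has the largest M.

sample W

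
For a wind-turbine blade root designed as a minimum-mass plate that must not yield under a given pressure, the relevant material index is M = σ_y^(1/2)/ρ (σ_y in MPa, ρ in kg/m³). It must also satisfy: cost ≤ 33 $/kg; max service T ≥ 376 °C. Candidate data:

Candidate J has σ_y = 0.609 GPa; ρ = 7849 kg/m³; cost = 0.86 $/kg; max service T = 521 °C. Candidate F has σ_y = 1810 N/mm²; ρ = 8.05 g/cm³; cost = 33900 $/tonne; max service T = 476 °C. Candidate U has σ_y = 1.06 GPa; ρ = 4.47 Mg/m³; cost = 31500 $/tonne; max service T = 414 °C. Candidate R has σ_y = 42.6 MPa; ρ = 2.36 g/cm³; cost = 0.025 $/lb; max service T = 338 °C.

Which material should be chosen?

candidate U

Screen on constraints: cost ≤ 33 $/kg; max service T ≥ 376 °C. Survivors: candidate J, candidate U.
Normalizing units and computing the index:
  candidate J: σ_y = 609.0 MPa, ρ = 7849 kg/m³
  candidate U: σ_y = 1060 MPa, ρ = 4470 kg/m³
  candidate U: M = 7.28×10⁻³
  candidate J: M = 3.14×10⁻³
Highest index: candidate U.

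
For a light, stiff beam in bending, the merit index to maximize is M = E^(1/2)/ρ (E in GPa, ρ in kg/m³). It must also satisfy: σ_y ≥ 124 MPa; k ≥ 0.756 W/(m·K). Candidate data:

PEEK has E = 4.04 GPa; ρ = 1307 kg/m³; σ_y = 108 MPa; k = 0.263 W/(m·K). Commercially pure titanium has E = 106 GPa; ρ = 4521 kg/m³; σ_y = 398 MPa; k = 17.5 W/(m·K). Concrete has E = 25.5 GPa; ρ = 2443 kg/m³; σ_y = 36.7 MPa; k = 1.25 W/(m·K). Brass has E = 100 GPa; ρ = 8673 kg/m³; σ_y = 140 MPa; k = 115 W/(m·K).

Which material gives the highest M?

commercially pure titanium

Screen on constraints: σ_y ≥ 124 MPa; k ≥ 0.756 W/(m·K). Survivors: commercially pure titanium, brass.
Computing M directly (units already consistent):
  commercially pure titanium: M = 2.28×10⁻³
  brass: M = 1.15×10⁻³
Highest index: commercially pure titanium.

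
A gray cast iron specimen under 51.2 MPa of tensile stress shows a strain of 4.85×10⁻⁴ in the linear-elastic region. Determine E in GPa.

106 GPa

E = σ/ε = 51.2 MPa / 4.85×10⁻⁴ = 105600 MPa = 106 GPa.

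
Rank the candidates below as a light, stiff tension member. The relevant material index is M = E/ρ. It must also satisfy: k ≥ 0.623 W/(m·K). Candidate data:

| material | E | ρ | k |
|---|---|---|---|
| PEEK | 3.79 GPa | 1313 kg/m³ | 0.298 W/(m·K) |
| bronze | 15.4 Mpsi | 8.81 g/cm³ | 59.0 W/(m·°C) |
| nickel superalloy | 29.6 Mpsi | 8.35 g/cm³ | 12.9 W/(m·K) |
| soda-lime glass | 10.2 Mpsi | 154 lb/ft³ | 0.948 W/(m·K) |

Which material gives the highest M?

Screen on constraints: k ≥ 0.623 W/(m·K). Survivors: bronze, nickel superalloy, soda-lime glass.
After converting to SI:
  bronze: E = 106.2 GPa, ρ = 8810 kg/m³
  nickel superalloy: E = 204.1 GPa, ρ = 8350 kg/m³
  soda-lime glass: E = 70.33 GPa, ρ = 2467 kg/m³
  soda-lime glass: M = 28.5 MN·m/kg
  nickel superalloy: M = 24.4 MN·m/kg
  bronze: M = 12.1 MN·m/kg
The maximum is for soda-lime glass.

soda-lime glass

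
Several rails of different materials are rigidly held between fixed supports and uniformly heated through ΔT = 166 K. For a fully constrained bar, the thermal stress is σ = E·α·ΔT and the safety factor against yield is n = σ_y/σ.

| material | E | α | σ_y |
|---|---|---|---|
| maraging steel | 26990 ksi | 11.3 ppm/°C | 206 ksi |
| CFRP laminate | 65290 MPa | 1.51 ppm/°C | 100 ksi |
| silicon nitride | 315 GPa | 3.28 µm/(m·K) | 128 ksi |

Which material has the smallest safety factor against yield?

Converting E to GPa, α to ×10⁻⁶/K, σ_y to MPa, then σ and n for each:
  maraging steel: E = 186.1, α = 11.3, σ_y = 1420 → σ = 349 MPa, n = 4.07
  CFRP laminate: E = 65.29, α = 1.51, σ_y = 689.5 → σ = 16.4 MPa, n = 42.1
  silicon nitride: E = 315.0, α = 3.28, σ_y = 882.5 → σ = 172 MPa, n = 5.15
Smallest n: maraging steel with n = 4.07.

maraging steel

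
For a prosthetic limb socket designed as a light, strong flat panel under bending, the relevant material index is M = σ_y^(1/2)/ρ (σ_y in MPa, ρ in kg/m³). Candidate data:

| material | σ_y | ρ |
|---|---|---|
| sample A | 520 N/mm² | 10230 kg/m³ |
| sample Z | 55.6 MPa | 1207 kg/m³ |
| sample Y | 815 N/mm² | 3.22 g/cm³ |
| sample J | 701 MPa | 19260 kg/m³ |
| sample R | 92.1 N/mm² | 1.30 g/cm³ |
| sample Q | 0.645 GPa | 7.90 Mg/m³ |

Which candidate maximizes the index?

sample Y

In SI units:
  sample A: σ_y = 520.0 MPa, ρ = 10230 kg/m³
  sample Z: σ_y = 55.60 MPa, ρ = 1207 kg/m³
  sample Y: σ_y = 815.0 MPa, ρ = 3220 kg/m³
  sample J: σ_y = 701.0 MPa, ρ = 19260 kg/m³
  sample R: σ_y = 92.10 MPa, ρ = 1300 kg/m³
  sample Q: σ_y = 645.0 MPa, ρ = 7900 kg/m³
  sample Y: M = 8.87×10⁻³
  sample R: M = 7.38×10⁻³
  sample Z: M = 6.18×10⁻³
  sample Q: M = 3.21×10⁻³
  sample A: M = 2.23×10⁻³
  sample J: M = 1.37×10⁻³
Highest index: sample Y.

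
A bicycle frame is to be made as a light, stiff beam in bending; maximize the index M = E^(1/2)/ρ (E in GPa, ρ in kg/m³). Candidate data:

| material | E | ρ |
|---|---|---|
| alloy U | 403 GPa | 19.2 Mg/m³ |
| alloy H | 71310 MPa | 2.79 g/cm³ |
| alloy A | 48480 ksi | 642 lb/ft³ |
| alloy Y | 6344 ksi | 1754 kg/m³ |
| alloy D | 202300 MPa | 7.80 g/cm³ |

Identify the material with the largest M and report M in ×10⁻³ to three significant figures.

After converting to SI:
  alloy U: E = 403.0 GPa, ρ = 19200 kg/m³
  alloy H: E = 71.31 GPa, ρ = 2790 kg/m³
  alloy A: E = 334.3 GPa, ρ = 10280 kg/m³
  alloy Y: E = 43.74 GPa, ρ = 1754 kg/m³
  alloy D: E = 202.3 GPa, ρ = 7800 kg/m³
  alloy Y: M = 3.77×10⁻³
  alloy H: M = 3.03×10⁻³
  alloy D: M = 1.82×10⁻³
  alloy A: M = 1.78×10⁻³
  alloy U: M = 1.05×10⁻³
Highest index: alloy Y.

alloy Y, M = 3.77×10⁻³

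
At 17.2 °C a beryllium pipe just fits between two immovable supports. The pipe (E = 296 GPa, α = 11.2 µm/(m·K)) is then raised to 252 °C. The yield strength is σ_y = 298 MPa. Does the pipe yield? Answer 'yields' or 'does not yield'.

ΔT = 234.8 K. Constrained thermal stress σ = E·α·ΔT = 296.0×10³ MPa × 11.2×10⁻⁶ × 234.8 = 778 MPa (compressive).
Compare to σ_y = 298 MPa: σ ≥ σ_y, so it yields.

yields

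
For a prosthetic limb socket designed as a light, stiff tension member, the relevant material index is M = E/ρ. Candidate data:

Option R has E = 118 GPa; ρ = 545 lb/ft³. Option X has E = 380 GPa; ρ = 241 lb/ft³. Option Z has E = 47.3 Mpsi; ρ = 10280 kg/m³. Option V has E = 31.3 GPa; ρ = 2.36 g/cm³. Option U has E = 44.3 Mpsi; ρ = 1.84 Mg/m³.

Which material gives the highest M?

Normalizing units and computing the index:
  option R: E = 118.0 GPa, ρ = 8730 kg/m³
  option X: E = 380.0 GPa, ρ = 3860 kg/m³
  option Z: E = 326.1 GPa, ρ = 10280 kg/m³
  option V: E = 31.30 GPa, ρ = 2360 kg/m³
  option U: E = 305.4 GPa, ρ = 1840 kg/m³
  option U: M = 166 MN·m/kg
  option X: M = 98.4 MN·m/kg
  option Z: M = 31.7 MN·m/kg
  option R: M = 13.5 MN·m/kg
  option V: M = 13.3 MN·m/kg
Option U ranks first.

option U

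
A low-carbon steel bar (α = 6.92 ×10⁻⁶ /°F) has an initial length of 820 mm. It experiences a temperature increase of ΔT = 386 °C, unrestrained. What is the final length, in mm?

823.94 mm

Convert α: 6.92×10⁻⁶/°F × (9/5) = 12.5×10⁻⁶/K.
ΔL = α·L₀·ΔT = 12.5×10⁻⁶ × 820 mm × 386.0 K = 3.94 mm.
L = L₀ + ΔL = 820 + 3.94 = 823.94 mm.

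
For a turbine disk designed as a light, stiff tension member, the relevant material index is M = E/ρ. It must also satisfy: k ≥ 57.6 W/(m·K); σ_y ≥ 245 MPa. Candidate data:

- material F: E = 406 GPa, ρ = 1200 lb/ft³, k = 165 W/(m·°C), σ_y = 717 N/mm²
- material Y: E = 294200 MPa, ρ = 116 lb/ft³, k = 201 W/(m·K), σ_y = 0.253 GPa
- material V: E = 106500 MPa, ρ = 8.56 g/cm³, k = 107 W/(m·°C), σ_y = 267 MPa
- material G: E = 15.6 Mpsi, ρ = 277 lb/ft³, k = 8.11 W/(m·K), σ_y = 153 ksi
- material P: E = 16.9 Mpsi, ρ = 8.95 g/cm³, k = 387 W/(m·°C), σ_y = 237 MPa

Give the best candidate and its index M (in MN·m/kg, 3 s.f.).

Screen on constraints: k ≥ 57.6 W/(m·K); σ_y ≥ 245 MPa. Survivors: material F, material Y, material V.
Putting every candidate on a common basis:
  material F: E = 406.0 GPa, ρ = 19220 kg/m³
  material Y: E = 294.2 GPa, ρ = 1858 kg/m³
  material V: E = 106.5 GPa, ρ = 8560 kg/m³
  material Y: M = 158 MN·m/kg
  material F: M = 21.1 MN·m/kg
  material V: M = 12.4 MN·m/kg
The maximum is for material Y.

material Y, M = 158 MN·m/kg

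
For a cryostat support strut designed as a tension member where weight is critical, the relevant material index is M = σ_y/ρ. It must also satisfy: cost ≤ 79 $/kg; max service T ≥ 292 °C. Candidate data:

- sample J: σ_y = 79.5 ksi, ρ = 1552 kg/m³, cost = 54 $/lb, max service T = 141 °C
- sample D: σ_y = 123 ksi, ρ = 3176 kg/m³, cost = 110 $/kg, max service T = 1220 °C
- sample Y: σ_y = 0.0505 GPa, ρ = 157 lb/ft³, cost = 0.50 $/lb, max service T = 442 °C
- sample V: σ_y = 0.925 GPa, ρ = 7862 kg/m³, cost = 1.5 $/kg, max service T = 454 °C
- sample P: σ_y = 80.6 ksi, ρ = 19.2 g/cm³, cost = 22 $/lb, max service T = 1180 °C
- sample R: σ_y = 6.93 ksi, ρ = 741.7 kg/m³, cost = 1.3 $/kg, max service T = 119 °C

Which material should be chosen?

Screen on constraints: cost ≤ 79 $/kg; max service T ≥ 292 °C. Survivors: sample Y, sample V, sample P.
Putting every candidate on a common basis:
  sample Y: σ_y = 50.50 MPa, ρ = 2515 kg/m³
  sample V: σ_y = 925.0 MPa, ρ = 7862 kg/m³
  sample P: σ_y = 555.7 MPa, ρ = 19200 kg/m³
  sample V: M = 118 kN·m/kg
  sample P: M = 28.9 kN·m/kg
  sample Y: M = 20.1 kN·m/kg
The maximum is for sample V.

sample V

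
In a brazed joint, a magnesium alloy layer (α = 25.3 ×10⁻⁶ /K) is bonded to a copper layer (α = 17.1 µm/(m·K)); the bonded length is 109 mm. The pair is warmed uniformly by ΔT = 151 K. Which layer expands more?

magnesium alloy

α(magnesium alloy) = 25.3×10⁻⁶/K vs α(copper) = 17.1×10⁻⁶/K.
Higher α expands more for the same ΔT: magnesium alloy.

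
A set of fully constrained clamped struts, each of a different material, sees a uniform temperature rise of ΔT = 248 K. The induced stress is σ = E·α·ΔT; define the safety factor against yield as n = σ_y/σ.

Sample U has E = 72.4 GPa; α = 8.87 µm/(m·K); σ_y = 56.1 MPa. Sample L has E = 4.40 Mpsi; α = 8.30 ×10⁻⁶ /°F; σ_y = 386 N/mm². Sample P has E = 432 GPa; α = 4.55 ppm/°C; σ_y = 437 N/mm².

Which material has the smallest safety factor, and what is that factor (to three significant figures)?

With everything in SI (GPa, ×10⁻⁶/K, MPa):
  sample U: E = 72.40, α = 8.87, σ_y = 56.10 → σ = 159 MPa, n = 0.352
  sample L: E = 30.34, α = 14.9, σ_y = 386.0 → σ = 112 MPa, n = 3.43
  sample P: E = 432.0, α = 4.55, σ_y = 437.0 → σ = 487 MPa, n = 0.896
Sample U has the lowest safety factor, n = 0.352.

sample U, n = 0.352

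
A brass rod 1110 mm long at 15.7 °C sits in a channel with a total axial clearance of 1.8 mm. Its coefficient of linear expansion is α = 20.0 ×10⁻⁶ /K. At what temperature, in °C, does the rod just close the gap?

96.8 °C

α·L₀·ΔT = 1.8 mm ⇒ ΔT = 1.8 / (20.0×10⁻⁶ × 1110.0) = 81.08 K.
T = 15.7 + 81.08 = 96.78 °C.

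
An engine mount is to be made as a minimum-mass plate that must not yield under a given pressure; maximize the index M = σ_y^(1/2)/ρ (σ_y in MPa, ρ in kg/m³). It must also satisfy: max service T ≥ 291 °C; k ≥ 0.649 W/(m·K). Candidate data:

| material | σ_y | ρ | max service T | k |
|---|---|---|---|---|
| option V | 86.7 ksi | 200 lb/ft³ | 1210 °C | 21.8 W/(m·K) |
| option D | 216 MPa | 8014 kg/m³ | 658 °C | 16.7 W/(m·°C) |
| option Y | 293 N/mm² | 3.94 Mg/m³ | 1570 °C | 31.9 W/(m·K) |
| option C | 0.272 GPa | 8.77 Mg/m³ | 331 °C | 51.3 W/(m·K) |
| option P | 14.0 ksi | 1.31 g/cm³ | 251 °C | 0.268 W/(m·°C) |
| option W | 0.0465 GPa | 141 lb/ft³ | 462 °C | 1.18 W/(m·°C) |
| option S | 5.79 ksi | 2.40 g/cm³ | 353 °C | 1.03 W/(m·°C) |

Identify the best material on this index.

Screen on constraints: max service T ≥ 291 °C; k ≥ 0.649 W/(m·K). Survivors: option V, option D, option Y, option C, option W, option S.
Convert each candidate to consistent units, then evaluate M:
  option V: σ_y = 597.8 MPa, ρ = 3204 kg/m³
  option D: σ_y = 216.0 MPa, ρ = 8014 kg/m³
  option Y: σ_y = 293.0 MPa, ρ = 3940 kg/m³
  option C: σ_y = 272.0 MPa, ρ = 8770 kg/m³
  option W: σ_y = 46.50 MPa, ρ = 2259 kg/m³
  option S: σ_y = 39.92 MPa, ρ = 2400 kg/m³
  option V: M = 7.63×10⁻³
  option Y: M = 4.34×10⁻³
  option W: M = 3.02×10⁻³
  option S: M = 2.63×10⁻³
  option C: M = 1.88×10⁻³
  option D: M = 1.83×10⁻³
The maximum is for option V.

option V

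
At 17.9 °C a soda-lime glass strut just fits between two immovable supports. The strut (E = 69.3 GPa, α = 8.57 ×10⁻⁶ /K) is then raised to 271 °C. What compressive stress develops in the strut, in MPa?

ΔT = 253.1 K. Constrained thermal stress σ = E·α·ΔT = 69.30×10³ MPa × 8.57×10⁻⁶ × 253.1 = 150 MPa (compressive).

150 MPa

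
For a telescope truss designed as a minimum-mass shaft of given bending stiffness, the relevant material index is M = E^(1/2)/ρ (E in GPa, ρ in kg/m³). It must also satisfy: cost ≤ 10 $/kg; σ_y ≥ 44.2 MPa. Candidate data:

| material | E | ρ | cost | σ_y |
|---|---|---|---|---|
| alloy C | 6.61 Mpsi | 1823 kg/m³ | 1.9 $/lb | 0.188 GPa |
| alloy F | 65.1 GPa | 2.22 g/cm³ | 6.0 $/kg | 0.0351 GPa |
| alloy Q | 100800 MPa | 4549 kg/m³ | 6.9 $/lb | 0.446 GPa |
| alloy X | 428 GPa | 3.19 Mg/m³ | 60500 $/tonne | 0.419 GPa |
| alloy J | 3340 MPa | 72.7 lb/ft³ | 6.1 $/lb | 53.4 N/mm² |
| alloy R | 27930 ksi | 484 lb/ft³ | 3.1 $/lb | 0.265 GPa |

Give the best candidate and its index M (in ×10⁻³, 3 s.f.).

Screen on constraints: cost ≤ 10 $/kg; σ_y ≥ 44.2 MPa. Survivors: alloy C, alloy R.
Putting every candidate on a common basis:
  alloy C: E = 45.57 GPa, ρ = 1823 kg/m³
  alloy R: E = 192.6 GPa, ρ = 7753 kg/m³
  alloy C: M = 3.70×10⁻³
  alloy R: M = 1.79×10⁻³
Alloy C ranks first.

alloy C, M = 3.70×10⁻³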